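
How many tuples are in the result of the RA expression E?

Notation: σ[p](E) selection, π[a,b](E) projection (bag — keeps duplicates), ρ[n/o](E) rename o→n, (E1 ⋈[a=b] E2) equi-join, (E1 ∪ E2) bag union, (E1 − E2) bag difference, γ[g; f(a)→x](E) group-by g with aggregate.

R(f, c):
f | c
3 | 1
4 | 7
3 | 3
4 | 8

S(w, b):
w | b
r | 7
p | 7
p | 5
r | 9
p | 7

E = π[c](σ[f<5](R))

Subexpression sizes:
  R → 4
  σ[f<5](R) → 4
  π[c](σ[f<5](R)) → 4

|E| = 4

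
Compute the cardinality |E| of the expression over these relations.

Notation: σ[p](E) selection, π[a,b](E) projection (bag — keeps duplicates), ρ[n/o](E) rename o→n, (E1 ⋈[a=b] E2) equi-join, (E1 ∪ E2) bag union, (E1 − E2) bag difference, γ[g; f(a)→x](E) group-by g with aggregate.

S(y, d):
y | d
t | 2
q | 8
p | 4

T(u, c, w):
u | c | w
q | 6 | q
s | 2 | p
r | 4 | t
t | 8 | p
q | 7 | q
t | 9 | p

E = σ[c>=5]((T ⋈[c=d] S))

Row counts bottom-up:
  T → 6
  S → 3
  (T ⋈[c=d] S) → 3
  σ[c>=5]((T ⋈[c=d] S)) → 1

|E| = 1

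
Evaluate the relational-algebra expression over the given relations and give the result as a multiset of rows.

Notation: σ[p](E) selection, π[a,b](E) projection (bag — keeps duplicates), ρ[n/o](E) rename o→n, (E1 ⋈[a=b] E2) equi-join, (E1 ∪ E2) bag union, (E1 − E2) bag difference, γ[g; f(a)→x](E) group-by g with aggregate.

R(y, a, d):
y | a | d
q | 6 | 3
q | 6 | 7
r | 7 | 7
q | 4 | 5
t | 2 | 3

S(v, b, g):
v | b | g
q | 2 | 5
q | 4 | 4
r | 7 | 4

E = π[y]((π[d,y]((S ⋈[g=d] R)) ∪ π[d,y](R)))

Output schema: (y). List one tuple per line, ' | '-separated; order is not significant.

Subexpression sizes:
  S → 3
  R → 5
  (S ⋈[g=d] R) → 1
  π[d,y]((S ⋈[g=d] R)) → 1
  R → 5
  π[d,y](R) → 5
  (π[d,y]((S ⋈[g=d] R)) ∪ π[d,y](R)) → 6
  π[y]((π[d,y]((S ⋈[g=d] R)) ∪ π[d,y](R))) → 6

== RESULT ==
y
q
q
q
q
r
t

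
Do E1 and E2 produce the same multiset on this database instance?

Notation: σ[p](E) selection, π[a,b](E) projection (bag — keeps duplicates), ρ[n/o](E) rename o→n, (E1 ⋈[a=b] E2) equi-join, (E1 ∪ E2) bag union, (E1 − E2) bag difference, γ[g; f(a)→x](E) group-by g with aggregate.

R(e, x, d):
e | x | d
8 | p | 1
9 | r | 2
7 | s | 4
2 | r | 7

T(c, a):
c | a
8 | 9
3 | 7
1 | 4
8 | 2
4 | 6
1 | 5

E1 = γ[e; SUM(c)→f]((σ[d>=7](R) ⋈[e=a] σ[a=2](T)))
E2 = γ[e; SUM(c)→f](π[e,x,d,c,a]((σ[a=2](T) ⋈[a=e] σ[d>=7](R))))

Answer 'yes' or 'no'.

E1 subexpression sizes:
  R → 4
  σ[d>=7](R) → 1
  T → 6
  σ[a=2](T) → 1
  (σ[d>=7](R) ⋈[e=a] σ[a=2](T)) → 1
  γ[e; SUM(c)→f]((σ[d>=7](R) ⋈[e=a] σ[a=2](T))) → 1
E2 subexpression sizes:
  T → 6
  σ[a=2](T) → 1
  R → 4
  σ[d>=7](R) → 1
  (σ[a=2](T) ⋈[a=e] σ[d>=7](R)) → 1
  π[e,x,d,c,a]((σ[a=2](T) ⋈[a=e] σ[d>=7](R))) → 1
  γ[e; SUM(c)→f](π[e,x,d,c,a]((σ[a=2](T) ⋈[a=e] σ[d>=7](R)))) → 1

E1 and E2 produce the same multiset:
e | f
2 | 8

yes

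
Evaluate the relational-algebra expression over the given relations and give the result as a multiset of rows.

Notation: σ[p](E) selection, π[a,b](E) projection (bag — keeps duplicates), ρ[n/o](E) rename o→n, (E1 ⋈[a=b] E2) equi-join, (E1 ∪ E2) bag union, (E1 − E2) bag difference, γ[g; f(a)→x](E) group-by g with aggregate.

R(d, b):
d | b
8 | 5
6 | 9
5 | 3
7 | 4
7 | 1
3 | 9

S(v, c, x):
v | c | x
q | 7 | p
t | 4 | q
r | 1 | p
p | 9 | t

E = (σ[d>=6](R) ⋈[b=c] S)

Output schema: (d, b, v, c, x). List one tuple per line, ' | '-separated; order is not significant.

Per-node cardinality:
  R → 6
  σ[d>=6](R) → 4
  S → 4
  (σ[d>=6](R) ⋈[b=c] S) → 3

== RESULT ==
d | b | v | c | x
6 | 9 | p | 9 | t
7 | 1 | r | 1 | p
7 | 4 | t | 4 | q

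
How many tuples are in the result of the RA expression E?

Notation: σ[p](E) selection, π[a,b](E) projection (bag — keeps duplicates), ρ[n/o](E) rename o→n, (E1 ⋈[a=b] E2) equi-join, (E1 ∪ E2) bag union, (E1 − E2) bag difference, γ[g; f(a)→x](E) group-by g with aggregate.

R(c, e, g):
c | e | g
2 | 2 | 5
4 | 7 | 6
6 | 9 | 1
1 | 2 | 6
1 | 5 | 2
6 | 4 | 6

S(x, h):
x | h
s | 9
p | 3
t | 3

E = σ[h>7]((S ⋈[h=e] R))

Subexpression sizes:
  S → 3
  R → 6
  (S ⋈[h=e] R) → 1
  σ[h>7]((S ⋈[h=e] R)) → 1

|E| = 1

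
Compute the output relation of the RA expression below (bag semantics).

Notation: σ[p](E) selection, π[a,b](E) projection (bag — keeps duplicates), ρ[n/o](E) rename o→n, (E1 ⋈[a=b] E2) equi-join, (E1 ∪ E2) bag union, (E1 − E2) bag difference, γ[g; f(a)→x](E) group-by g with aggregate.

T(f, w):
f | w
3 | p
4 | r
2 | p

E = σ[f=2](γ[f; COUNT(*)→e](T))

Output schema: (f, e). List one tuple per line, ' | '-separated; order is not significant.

Stepwise |·|:
  T → 3
  γ[f; COUNT(*)→e](T) → 3
  σ[f=2](γ[f; COUNT(*)→e](T)) → 1

== RESULT ==
f | e
2 | 1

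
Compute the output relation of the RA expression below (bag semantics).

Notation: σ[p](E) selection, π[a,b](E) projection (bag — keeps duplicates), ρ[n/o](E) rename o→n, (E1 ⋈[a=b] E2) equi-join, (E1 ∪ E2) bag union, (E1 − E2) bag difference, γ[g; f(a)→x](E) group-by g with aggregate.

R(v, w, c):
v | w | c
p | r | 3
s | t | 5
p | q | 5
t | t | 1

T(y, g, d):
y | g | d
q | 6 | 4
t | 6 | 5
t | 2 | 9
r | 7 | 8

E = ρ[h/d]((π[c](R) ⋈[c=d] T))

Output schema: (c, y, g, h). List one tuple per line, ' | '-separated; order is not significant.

Per-node cardinality:
  R → 4
  π[c](R) → 4
  T → 4
  (π[c](R) ⋈[c=d] T) → 2
  ρ[h/d]((π[c](R) ⋈[c=d] T)) → 2

== RESULT ==
c | y | g | h
5 | t | 6 | 5
5 | t | 6 | 5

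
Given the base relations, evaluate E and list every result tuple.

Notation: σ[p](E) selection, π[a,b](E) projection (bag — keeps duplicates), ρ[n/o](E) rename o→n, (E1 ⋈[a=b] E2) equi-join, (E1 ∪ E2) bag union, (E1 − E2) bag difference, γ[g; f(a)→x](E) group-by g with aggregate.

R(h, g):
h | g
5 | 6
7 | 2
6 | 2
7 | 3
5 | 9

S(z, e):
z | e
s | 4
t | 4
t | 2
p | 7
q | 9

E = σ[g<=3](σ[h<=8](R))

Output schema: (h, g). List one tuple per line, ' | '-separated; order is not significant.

Row counts bottom-up:
  R → 5
  σ[h<=8](R) → 5
  σ[g<=3](σ[h<=8](R)) → 3

== RESULT ==
h | g
6 | 2
7 | 2
7 | 3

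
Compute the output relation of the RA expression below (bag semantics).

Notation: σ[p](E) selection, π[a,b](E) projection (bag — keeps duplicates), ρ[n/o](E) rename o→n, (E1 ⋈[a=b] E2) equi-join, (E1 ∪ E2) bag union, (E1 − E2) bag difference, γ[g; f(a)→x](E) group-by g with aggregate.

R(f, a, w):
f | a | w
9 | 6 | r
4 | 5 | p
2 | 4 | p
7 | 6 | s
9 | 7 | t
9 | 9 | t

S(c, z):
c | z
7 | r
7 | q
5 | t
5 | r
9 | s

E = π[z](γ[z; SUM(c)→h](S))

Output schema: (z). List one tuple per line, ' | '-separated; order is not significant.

Subexpression sizes:
  S → 5
  γ[z; SUM(c)→h](S) → 4
  π[z](γ[z; SUM(c)→h](S)) → 4

== RESULT ==
z
q
r
s
t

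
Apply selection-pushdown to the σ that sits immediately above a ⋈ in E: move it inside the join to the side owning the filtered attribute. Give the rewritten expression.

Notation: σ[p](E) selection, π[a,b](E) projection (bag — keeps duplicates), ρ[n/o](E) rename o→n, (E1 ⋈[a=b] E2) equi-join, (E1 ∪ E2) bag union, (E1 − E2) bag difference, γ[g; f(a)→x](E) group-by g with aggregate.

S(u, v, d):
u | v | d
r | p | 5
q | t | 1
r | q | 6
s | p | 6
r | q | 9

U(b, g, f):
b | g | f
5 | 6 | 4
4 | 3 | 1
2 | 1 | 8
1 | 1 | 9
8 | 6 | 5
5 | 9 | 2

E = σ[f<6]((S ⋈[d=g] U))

σ filters on f, owned by the right side.
E' = (S ⋈[d=g] σ[f<6](U))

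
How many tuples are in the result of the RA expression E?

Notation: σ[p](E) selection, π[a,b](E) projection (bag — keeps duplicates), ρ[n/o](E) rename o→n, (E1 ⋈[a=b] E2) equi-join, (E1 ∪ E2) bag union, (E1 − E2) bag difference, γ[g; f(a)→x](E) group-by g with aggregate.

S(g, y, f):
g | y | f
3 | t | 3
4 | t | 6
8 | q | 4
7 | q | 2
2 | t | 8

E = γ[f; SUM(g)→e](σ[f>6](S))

Subexpression sizes:
  S → 5
  σ[f>6](S) → 1
  γ[f; SUM(g)→e](σ[f>6](S)) → 1

|E| = 1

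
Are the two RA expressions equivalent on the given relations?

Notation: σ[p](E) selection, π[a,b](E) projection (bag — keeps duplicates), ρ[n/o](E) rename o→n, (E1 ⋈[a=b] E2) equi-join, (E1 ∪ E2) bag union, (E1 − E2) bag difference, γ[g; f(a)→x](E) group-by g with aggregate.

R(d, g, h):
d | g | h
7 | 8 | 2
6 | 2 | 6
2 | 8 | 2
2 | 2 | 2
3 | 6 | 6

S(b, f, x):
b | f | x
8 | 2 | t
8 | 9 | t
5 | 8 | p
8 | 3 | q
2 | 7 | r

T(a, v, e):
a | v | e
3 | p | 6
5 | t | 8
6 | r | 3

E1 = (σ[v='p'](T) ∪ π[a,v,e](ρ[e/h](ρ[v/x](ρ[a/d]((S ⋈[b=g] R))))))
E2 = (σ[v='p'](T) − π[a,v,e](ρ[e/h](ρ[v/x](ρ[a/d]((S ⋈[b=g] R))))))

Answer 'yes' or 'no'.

E1 row counts bottom-up:
  T → 3
  σ[v='p'](T) → 1
  S → 5
  R → 5
  (S ⋈[b=g] R) → 8
  ρ[a/d]((S ⋈[b=g] R)) → 8
  ρ[v/x](ρ[a/d]((S ⋈[b=g] R))) → 8
  ρ[e/h](ρ[v/x](ρ[a/d]((S ⋈[b=g] R)))) → 8
  π[a,v,e](ρ[e/h](ρ[v/x](ρ[a/d]((S ⋈[b=g] R))))) → 8
  (σ[v='p'](T) ∪ π[a,v,e](ρ[e/h](ρ[v/x](ρ[a/d]((S ⋈[b=g] R)))))) → 9
E2 row counts bottom-up:
  T → 3
  σ[v='p'](T) → 1
  S → 5
  R → 5
  (S ⋈[b=g] R) → 8
  ρ[a/d]((S ⋈[b=g] R)) → 8
  ρ[v/x](ρ[a/d]((S ⋈[b=g] R))) → 8
  ρ[e/h](ρ[v/x](ρ[a/d]((S ⋈[b=g] R)))) → 8
  π[a,v,e](ρ[e/h](ρ[v/x](ρ[a/d]((S ⋈[b=g] R))))) → 8
  (σ[v='p'](T) − π[a,v,e](ρ[e/h](ρ[v/x](ρ[a/d]((S ⋈[b=g] R)))))) → 1

E1 result:
a | v | e
2 | q | 2
2 | r | 2
2 | t | 2
2 | t | 2
3 | p | 6
6 | r | 6
7 | q | 2
7 | t | 2
7 | t | 2
E2 result:
a | v | e
3 | p | 6
Witness: (7, 'q', 2) appears 1× in E1 but 0× in E2.

no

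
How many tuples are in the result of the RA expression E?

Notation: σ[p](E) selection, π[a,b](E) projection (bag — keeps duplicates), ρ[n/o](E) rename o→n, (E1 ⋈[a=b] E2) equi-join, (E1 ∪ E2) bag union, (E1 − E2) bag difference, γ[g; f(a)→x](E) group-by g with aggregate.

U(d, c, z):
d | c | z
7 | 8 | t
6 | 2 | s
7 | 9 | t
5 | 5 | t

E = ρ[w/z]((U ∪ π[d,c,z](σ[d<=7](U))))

Subexpression sizes:
  U → 4
  U → 4
  σ[d<=7](U) → 4
  π[d,c,z](σ[d<=7](U)) → 4
  (U ∪ π[d,c,z](σ[d<=7](U))) → 8
  ρ[w/z]((U ∪ π[d,c,z](σ[d<=7](U)))) → 8

|E| = 8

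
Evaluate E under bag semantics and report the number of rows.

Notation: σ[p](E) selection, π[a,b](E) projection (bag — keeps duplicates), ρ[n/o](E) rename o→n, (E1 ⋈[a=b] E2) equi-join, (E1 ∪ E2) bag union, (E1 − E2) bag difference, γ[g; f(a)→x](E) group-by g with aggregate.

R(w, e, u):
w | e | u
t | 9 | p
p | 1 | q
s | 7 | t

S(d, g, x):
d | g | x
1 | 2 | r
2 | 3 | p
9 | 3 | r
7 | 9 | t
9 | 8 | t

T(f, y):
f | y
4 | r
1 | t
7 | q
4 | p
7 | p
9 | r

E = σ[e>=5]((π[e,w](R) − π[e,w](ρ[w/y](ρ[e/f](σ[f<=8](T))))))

Per-node cardinality:
  R → 3
  π[e,w](R) → 3
  T → 6
  σ[f<=8](T) → 5
  ρ[e/f](σ[f<=8](T)) → 5
  ρ[w/y](ρ[e/f](σ[f<=8](T))) → 5
  π[e,w](ρ[w/y](ρ[e/f](σ[f<=8](T)))) → 5
  (π[e,w](R) − π[e,w](ρ[w/y](ρ[e/f](σ[f<=8](T))))) → 3
  σ[e>=5]((π[e,w](R) − π[e,w](ρ[w/y](ρ[e/f](σ[f<=8](T)))))) → 2

|E| = 2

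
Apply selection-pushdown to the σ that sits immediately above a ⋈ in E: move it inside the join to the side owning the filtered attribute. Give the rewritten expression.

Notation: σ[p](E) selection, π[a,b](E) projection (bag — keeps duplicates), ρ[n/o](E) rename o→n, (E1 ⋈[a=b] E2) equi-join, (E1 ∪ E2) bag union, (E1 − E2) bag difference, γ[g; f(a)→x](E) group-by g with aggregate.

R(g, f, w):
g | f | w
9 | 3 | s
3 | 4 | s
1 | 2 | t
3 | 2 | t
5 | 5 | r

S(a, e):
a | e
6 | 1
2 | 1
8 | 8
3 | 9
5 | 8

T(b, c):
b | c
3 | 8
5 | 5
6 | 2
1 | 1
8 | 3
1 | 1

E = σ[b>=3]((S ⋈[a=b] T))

σ filters on b, owned by the right side.
E' = (S ⋈[a=b] σ[b>=3](T))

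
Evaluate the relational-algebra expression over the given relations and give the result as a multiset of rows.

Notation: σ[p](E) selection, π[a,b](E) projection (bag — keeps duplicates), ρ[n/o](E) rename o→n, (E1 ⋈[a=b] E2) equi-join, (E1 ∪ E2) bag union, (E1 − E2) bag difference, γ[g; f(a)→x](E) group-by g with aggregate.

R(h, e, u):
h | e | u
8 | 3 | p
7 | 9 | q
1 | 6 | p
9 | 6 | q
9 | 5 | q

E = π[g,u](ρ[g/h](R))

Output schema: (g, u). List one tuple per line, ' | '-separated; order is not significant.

Row counts bottom-up:
  R → 5
  ρ[g/h](R) → 5
  π[g,u](ρ[g/h](R)) → 5

== RESULT ==
g | u
1 | p
7 | q
8 | p
9 | q
9 | q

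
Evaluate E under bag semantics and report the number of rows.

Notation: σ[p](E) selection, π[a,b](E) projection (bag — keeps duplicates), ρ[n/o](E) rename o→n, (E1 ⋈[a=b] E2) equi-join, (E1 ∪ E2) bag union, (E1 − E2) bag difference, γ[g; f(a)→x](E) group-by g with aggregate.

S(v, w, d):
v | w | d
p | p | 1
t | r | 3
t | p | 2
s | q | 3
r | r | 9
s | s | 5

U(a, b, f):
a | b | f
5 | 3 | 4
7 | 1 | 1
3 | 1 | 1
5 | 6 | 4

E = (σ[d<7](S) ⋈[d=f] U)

Row counts bottom-up:
  S → 6
  σ[d<7](S) → 5
  U → 4
  (σ[d<7](S) ⋈[d=f] U) → 2

|E| = 2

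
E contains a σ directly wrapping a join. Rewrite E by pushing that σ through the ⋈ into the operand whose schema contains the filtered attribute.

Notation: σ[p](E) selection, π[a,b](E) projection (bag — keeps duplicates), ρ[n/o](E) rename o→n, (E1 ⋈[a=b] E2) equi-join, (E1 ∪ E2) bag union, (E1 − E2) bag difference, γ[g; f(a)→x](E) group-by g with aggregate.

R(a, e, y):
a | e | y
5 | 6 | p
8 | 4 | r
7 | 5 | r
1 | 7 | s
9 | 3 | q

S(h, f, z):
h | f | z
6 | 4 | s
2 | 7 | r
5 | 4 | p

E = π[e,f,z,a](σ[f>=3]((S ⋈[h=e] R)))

σ filters on f, owned by the left side.
E' = π[e,f,z,a]((σ[f>=3](S) ⋈[h=e] R))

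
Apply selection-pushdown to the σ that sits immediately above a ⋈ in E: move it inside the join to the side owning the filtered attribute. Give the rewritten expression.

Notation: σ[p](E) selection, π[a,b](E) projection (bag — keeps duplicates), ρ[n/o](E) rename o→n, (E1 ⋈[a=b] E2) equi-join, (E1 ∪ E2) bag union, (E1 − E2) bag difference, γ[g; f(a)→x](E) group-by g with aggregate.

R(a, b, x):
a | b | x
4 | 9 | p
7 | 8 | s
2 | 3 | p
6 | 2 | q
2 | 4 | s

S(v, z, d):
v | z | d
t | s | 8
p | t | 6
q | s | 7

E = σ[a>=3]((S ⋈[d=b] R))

σ filters on a, owned by the right side.
E' = (S ⋈[d=b] σ[a>=3](R))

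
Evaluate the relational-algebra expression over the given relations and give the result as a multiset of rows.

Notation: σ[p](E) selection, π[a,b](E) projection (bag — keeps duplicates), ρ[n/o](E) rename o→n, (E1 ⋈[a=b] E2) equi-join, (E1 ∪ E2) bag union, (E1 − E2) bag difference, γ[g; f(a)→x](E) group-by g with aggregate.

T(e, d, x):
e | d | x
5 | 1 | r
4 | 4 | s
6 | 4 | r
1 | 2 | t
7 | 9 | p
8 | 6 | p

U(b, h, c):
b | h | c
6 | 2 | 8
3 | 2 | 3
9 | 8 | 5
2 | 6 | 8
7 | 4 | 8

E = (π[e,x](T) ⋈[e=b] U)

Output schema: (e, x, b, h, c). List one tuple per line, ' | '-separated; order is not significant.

Per-node cardinality:
  T → 6
  π[e,x](T) → 6
  U → 5
  (π[e,x](T) ⋈[e=b] U) → 2

== RESULT ==
e | x | b | h | c
6 | r | 6 | 2 | 8
7 | p | 7 | 4 | 8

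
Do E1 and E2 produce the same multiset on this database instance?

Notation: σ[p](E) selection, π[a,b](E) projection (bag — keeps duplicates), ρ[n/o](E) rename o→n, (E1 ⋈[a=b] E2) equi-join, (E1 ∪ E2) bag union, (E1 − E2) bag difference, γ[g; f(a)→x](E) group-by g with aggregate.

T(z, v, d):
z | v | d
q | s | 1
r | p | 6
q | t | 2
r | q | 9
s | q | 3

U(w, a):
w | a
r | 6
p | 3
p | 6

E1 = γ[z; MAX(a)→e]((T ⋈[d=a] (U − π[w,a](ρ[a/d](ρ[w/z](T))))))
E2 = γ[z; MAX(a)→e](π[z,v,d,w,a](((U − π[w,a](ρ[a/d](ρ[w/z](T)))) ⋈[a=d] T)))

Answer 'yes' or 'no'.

E1 subexpression sizes:
  T → 5
  U → 3
  T → 5
  ρ[w/z](T) → 5
  ρ[a/d](ρ[w/z](T)) → 5
  π[w,a](ρ[a/d](ρ[w/z](T))) → 5
  (U − π[w,a](ρ[a/d](ρ[w/z](T)))) → 2
  (T ⋈[d=a] (U − π[w,a](ρ[a/d](ρ[w/z](T))))) → 2
  γ[z; MAX(a)→e]((T ⋈[d=a] (U − π[w,a](ρ[a/d](ρ[w/z](T)))))) → 2
E2 subexpression sizes:
  U → 3
  T → 5
  ρ[w/z](T) → 5
  ρ[a/d](ρ[w/z](T)) → 5
  π[w,a](ρ[a/d](ρ[w/z](T))) → 5
  (U − π[w,a](ρ[a/d](ρ[w/z](T)))) → 2
  T → 5
  ((U − π[w,a](ρ[a/d](ρ[w/z](T)))) ⋈[a=d] T) → 2
  π[z,v,d,w,a](((U − π[w,a](ρ[a/d](ρ[w/z](T)))) ⋈[a=d] T)) → 2
  γ[z; MAX(a)→e](π[z,v,d,w,a](((U − π[w,a](ρ[a/d](ρ[w/z](T)))) ⋈[a=d] T))) → 2

E1 and E2 produce the same multiset:
z | e
r | 6
s | 3

yes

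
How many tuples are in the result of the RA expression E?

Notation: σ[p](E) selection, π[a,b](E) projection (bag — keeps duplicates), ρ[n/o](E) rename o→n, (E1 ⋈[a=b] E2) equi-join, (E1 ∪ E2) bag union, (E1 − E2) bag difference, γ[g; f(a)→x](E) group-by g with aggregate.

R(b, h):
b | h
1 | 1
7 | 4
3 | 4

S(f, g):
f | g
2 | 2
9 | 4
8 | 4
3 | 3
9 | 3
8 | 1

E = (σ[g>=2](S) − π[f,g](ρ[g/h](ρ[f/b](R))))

Per-node cardinality:
  S → 6
  σ[g>=2](S) → 5
  R → 3
  ρ[f/b](R) → 3
  ρ[g/h](ρ[f/b](R)) → 3
  π[f,g](ρ[g/h](ρ[f/b](R))) → 3
  (σ[g>=2](S) − π[f,g](ρ[g/h](ρ[f/b](R)))) → 5

|E| = 5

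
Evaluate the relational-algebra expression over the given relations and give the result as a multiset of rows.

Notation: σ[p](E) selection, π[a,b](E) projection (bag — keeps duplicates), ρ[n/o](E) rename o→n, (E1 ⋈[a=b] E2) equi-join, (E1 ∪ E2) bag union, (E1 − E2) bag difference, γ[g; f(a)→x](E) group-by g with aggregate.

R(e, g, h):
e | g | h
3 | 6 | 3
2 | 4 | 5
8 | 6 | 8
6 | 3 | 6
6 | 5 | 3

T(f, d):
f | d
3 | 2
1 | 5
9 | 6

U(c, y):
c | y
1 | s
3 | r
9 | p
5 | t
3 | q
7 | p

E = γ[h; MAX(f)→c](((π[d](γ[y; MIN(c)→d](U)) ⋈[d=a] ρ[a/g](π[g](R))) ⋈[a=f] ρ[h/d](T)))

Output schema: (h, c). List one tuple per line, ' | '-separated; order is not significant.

Subexpression sizes:
  U → 6
  γ[y; MIN(c)→d](U) → 5
  π[d](γ[y; MIN(c)→d](U)) → 5
  R → 5
  π[g](R) → 5
  ρ[a/g](π[g](R)) → 5
  (π[d](γ[y; MIN(c)→d](U)) ⋈[d=a] ρ[a/g](π[g](R))) → 3
  T → 3
  ρ[h/d](T) → 3
  ((π[d](γ[y; MIN(c)→d](U)) ⋈[d=a] ρ[a/g](π[g](R))) ⋈[a=f] ρ[h/d](T)) → 2
  γ[h; MAX(f)→c](((π[d](γ[y; MIN(c)→d](U)) ⋈[d=a] ρ[a/g](π[g](R))) ⋈[a=f] ρ[h/d](T))) → 1

== RESULT ==
h | c
2 | 3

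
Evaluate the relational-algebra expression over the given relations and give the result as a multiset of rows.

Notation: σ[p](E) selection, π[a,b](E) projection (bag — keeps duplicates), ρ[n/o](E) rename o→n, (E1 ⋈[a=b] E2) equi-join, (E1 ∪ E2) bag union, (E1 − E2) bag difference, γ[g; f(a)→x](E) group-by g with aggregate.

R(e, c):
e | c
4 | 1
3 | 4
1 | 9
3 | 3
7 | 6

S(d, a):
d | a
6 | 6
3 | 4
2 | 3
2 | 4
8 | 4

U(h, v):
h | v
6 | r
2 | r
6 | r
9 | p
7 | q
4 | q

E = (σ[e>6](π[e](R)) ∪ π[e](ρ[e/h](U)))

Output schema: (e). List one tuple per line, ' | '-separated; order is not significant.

Subexpression sizes:
  R → 5
  π[e](R) → 5
  σ[e>6](π[e](R)) → 1
  U → 6
  ρ[e/h](U) → 6
  π[e](ρ[e/h](U)) → 6
  (σ[e>6](π[e](R)) ∪ π[e](ρ[e/h](U))) → 7

== RESULT ==
e
2
4
6
6
7
7
9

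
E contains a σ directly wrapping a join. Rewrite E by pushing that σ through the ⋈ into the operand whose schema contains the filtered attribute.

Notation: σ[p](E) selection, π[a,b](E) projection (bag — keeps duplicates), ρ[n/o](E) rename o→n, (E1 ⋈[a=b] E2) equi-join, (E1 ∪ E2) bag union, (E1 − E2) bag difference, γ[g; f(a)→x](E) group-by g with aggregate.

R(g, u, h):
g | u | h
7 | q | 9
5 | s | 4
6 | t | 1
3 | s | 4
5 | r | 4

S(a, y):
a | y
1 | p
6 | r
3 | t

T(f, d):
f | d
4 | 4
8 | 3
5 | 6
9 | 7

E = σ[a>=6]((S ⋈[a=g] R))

σ filters on a, owned by the left side.
E' = (σ[a>=6](S) ⋈[a=g] R)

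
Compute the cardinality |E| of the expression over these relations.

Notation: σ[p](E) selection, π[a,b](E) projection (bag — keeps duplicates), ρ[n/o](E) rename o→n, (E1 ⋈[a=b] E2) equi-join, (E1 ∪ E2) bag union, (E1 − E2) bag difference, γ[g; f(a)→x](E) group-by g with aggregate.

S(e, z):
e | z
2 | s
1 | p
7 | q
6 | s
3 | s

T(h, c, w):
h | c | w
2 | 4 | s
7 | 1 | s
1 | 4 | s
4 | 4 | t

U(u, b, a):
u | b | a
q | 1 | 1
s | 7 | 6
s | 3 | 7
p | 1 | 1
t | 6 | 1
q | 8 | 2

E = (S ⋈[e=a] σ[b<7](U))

Row counts bottom-up:
  S → 5
  U → 6
  σ[b<7](U) → 4
  (S ⋈[e=a] σ[b<7](U)) → 4

|E| = 4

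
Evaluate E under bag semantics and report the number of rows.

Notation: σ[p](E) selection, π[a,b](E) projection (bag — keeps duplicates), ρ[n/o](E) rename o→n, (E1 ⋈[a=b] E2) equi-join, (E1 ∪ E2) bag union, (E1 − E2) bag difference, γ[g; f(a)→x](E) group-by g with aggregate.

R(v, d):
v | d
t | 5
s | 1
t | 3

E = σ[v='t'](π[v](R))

Stepwise |·|:
  R → 3
  π[v](R) → 3
  σ[v='t'](π[v](R)) → 2

|E| = 2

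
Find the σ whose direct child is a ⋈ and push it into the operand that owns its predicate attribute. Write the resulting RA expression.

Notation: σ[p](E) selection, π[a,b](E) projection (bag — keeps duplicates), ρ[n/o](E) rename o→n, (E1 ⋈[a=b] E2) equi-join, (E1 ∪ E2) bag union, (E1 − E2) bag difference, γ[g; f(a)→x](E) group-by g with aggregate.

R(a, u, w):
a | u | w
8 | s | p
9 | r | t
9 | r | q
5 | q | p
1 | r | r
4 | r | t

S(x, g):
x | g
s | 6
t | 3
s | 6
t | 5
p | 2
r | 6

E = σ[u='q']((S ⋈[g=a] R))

σ filters on u, owned by the right side.
E' = (S ⋈[g=a] σ[u='q'](R))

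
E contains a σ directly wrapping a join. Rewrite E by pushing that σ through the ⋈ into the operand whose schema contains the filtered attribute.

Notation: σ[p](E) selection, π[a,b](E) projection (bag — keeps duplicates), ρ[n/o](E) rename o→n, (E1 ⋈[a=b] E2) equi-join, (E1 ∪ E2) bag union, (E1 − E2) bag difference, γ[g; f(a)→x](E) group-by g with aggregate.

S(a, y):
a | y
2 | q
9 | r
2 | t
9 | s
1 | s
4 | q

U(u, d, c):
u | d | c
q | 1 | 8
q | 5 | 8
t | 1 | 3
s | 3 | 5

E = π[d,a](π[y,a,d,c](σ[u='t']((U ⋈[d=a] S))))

σ filters on u, owned by the left side.
E' = π[d,a](π[y,a,d,c]((σ[u='t'](U) ⋈[d=a] S)))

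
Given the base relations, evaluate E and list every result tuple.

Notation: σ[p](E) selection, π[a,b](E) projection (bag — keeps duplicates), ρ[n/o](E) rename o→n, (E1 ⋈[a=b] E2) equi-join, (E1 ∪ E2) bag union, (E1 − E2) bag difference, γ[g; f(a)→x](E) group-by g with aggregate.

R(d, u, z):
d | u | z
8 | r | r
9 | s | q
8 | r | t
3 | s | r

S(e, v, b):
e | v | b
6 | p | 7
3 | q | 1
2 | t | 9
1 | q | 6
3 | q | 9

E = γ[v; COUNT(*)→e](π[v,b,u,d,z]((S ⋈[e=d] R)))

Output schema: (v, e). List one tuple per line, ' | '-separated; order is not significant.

Subexpression sizes:
  S → 5
  R → 4
  (S ⋈[e=d] R) → 2
  π[v,b,u,d,z]((S ⋈[e=d] R)) → 2
  γ[v; COUNT(*)→e](π[v,b,u,d,z]((S ⋈[e=d] R))) → 1

== RESULT ==
v | e
q | 2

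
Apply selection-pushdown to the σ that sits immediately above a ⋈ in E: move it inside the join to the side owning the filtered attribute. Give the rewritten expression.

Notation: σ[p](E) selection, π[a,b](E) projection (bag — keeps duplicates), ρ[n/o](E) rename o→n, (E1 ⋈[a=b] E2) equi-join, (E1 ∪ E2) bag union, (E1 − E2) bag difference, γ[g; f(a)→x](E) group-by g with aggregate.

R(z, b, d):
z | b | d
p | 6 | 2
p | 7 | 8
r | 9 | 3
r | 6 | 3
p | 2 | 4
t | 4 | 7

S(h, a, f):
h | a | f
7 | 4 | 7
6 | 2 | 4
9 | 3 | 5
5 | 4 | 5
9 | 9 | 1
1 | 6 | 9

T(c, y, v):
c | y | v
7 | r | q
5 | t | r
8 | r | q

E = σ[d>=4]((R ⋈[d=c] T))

σ filters on d, owned by the left side.
E' = (σ[d>=4](R) ⋈[d=c] T)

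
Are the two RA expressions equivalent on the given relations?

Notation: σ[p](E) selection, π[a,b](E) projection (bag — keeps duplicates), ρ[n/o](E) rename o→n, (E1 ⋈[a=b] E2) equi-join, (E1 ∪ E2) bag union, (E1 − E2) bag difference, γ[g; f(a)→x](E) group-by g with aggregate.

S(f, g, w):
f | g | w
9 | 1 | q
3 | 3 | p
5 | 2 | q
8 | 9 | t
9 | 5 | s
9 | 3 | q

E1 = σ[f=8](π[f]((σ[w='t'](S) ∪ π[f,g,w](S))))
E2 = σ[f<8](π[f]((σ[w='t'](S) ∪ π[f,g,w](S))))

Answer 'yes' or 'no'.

E1 per-node cardinality:
  S → 6
  σ[w='t'](S) → 1
  S → 6
  π[f,g,w](S) → 6
  (σ[w='t'](S) ∪ π[f,g,w](S)) → 7
  π[f]((σ[w='t'](S) ∪ π[f,g,w](S))) → 7
  σ[f=8](π[f]((σ[w='t'](S) ∪ π[f,g,w](S)))) → 2
E2 per-node cardinality:
  S → 6
  σ[w='t'](S) → 1
  S → 6
  π[f,g,w](S) → 6
  (σ[w='t'](S) ∪ π[f,g,w](S)) → 7
  π[f]((σ[w='t'](S) ∪ π[f,g,w](S))) → 7
  σ[f<8](π[f]((σ[w='t'](S) ∪ π[f,g,w](S)))) → 2

E1 result:
f
8
8
E2 result:
f
3
5
Witness: (8,) appears 2× in E1 but 0× in E2.

no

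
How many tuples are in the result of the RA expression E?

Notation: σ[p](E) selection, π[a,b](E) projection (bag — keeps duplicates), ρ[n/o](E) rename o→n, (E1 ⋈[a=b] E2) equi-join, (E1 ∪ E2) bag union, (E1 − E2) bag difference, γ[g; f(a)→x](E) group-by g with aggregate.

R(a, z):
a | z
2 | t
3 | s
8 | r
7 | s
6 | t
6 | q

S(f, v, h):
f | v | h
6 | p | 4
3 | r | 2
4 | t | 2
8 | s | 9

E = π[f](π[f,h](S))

Subexpression sizes:
  S → 4
  π[f,h](S) → 4
  π[f](π[f,h](S)) → 4

|E| = 4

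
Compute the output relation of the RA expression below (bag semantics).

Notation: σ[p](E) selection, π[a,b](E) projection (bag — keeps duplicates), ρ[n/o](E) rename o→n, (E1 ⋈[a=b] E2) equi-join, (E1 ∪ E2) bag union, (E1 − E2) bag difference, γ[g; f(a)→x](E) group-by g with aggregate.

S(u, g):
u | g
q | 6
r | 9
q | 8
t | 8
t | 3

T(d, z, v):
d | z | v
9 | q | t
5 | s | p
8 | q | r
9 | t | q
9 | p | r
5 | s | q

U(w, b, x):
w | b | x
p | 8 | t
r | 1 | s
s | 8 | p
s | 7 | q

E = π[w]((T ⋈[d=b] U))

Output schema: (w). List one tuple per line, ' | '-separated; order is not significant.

Stepwise |·|:
  T → 6
  U → 4
  (T ⋈[d=b] U) → 2
  π[w]((T ⋈[d=b] U)) → 2

== RESULT ==
w
p
s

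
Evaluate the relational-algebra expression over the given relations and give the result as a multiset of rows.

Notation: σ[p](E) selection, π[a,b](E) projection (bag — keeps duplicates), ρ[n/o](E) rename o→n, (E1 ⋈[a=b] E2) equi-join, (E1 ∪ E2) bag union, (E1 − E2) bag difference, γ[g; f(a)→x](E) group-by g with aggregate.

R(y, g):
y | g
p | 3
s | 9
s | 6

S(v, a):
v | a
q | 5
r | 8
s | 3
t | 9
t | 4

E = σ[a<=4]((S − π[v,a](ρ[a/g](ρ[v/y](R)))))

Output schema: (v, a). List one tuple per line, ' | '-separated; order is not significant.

Stepwise |·|:
  S → 5
  R → 3
  ρ[v/y](R) → 3
  ρ[a/g](ρ[v/y](R)) → 3
  π[v,a](ρ[a/g](ρ[v/y](R))) → 3
  (S − π[v,a](ρ[a/g](ρ[v/y](R)))) → 5
  σ[a<=4]((S − π[v,a](ρ[a/g](ρ[v/y](R))))) → 2

== RESULT ==
v | a
s | 3
t | 4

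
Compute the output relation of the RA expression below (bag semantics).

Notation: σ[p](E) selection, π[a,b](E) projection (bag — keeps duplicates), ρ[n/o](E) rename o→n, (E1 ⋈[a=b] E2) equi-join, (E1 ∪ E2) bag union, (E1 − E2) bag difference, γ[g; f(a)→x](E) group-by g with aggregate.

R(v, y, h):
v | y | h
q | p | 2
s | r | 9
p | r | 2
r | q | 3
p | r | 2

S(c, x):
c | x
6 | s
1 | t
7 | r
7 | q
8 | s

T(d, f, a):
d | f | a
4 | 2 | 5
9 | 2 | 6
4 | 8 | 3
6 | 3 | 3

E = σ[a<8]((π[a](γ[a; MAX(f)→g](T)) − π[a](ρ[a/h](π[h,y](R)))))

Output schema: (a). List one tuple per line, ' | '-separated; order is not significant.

Subexpression sizes:
  T → 4
  γ[a; MAX(f)→g](T) → 3
  π[a](γ[a; MAX(f)→g](T)) → 3
  R → 5
  π[h,y](R) → 5
  ρ[a/h](π[h,y](R)) → 5
  π[a](ρ[a/h](π[h,y](R))) → 5
  (π[a](γ[a; MAX(f)→g](T)) − π[a](ρ[a/h](π[h,y](R)))) → 2
  σ[a<8]((π[a](γ[a; MAX(f)→g](T)) − π[a](ρ[a/h](π[h,y](R))))) → 2

== RESULT ==
a
5
6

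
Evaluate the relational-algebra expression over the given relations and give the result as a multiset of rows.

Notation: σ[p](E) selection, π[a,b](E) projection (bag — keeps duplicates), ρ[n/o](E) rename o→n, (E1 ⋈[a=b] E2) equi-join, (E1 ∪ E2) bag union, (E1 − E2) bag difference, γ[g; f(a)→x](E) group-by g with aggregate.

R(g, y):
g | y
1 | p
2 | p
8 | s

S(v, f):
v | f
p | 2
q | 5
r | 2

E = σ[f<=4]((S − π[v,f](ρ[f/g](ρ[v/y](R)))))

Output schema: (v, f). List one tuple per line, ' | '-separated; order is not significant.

Subexpression sizes:
  S → 3
  R → 3
  ρ[v/y](R) → 3
  ρ[f/g](ρ[v/y](R)) → 3
  π[v,f](ρ[f/g](ρ[v/y](R))) → 3
  (S − π[v,f](ρ[f/g](ρ[v/y](R)))) → 2
  σ[f<=4]((S − π[v,f](ρ[f/g](ρ[v/y](R))))) → 1

== RESULT ==
v | f
r | 2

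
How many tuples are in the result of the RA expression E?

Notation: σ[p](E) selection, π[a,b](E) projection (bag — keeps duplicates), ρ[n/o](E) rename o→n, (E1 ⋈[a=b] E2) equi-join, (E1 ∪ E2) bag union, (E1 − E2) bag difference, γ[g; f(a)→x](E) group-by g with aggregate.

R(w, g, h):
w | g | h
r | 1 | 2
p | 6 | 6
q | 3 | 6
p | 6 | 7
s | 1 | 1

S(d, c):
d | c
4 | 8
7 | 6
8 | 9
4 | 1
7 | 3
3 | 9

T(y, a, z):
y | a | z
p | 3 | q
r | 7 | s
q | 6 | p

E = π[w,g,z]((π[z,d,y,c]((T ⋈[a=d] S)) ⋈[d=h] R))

Row counts bottom-up:
  T → 3
  S → 6
  (T ⋈[a=d] S) → 3
  π[z,d,y,c]((T ⋈[a=d] S)) → 3
  R → 5
  (π[z,d,y,c]((T ⋈[a=d] S)) ⋈[d=h] R) → 2
  π[w,g,z]((π[z,d,y,c]((T ⋈[a=d] S)) ⋈[d=h] R)) → 2

|E| = 2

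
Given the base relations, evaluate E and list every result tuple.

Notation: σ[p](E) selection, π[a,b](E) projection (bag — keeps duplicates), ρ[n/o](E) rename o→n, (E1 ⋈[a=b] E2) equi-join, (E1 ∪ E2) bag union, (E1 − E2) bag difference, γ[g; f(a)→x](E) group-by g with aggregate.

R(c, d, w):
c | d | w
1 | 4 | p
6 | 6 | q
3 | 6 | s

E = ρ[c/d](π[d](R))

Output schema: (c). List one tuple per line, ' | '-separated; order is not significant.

Per-node cardinality:
  R → 3
  π[d](R) → 3
  ρ[c/d](π[d](R)) → 3

== RESULT ==
c
4
6
6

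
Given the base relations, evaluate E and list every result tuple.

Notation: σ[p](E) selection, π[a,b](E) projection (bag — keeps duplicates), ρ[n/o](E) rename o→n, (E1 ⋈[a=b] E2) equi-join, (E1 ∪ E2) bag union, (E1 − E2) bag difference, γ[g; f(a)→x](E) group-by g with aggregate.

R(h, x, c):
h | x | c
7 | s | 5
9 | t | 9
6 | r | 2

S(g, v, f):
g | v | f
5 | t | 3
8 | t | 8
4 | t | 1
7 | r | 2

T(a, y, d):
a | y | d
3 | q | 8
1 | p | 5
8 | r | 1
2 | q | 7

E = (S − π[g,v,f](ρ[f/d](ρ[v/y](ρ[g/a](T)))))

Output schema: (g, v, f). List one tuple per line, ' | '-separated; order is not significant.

Row counts bottom-up:
  S → 4
  T → 4
  ρ[g/a](T) → 4
  ρ[v/y](ρ[g/a](T)) → 4
  ρ[f/d](ρ[v/y](ρ[g/a](T))) → 4
  π[g,v,f](ρ[f/d](ρ[v/y](ρ[g/a](T)))) → 4
  (S − π[g,v,f](ρ[f/d](ρ[v/y](ρ[g/a](T))))) → 4

== RESULT ==
g | v | f
4 | t | 1
5 | t | 3
7 | r | 2
8 | t | 8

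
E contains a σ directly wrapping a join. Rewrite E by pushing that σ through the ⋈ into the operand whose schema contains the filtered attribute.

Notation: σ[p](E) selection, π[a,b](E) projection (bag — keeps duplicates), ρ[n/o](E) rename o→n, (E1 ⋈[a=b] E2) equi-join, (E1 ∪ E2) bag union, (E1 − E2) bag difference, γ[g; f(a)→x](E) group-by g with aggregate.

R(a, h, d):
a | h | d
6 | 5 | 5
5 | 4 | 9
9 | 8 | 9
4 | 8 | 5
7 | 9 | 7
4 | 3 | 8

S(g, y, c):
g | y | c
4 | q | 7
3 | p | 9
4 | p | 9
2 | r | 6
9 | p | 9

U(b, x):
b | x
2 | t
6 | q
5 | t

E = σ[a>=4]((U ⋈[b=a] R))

σ filters on a, owned by the right side.
E' = (U ⋈[b=a] σ[a>=4](R))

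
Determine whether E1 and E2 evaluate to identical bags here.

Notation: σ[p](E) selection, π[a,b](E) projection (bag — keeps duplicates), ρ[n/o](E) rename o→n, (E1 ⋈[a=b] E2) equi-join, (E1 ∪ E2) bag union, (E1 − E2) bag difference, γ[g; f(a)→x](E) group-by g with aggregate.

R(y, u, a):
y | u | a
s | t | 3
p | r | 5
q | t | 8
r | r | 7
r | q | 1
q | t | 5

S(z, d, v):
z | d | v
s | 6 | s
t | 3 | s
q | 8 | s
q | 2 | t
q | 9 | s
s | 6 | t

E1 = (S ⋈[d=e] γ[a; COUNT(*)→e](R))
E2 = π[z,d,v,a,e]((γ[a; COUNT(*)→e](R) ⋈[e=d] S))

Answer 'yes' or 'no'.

E1 stepwise |·|:
  S → 6
  R → 6
  γ[a; COUNT(*)→e](R) → 5
  (S ⋈[d=e] γ[a; COUNT(*)→e](R)) → 1
E2 stepwise |·|:
  R → 6
  γ[a; COUNT(*)→e](R) → 5
  S → 6
  (γ[a; COUNT(*)→e](R) ⋈[e=d] S) → 1
  π[z,d,v,a,e]((γ[a; COUNT(*)→e](R) ⋈[e=d] S)) → 1

E1 and E2 produce the same multiset:
z | d | v | a | e
q | 2 | t | 5 | 2

yes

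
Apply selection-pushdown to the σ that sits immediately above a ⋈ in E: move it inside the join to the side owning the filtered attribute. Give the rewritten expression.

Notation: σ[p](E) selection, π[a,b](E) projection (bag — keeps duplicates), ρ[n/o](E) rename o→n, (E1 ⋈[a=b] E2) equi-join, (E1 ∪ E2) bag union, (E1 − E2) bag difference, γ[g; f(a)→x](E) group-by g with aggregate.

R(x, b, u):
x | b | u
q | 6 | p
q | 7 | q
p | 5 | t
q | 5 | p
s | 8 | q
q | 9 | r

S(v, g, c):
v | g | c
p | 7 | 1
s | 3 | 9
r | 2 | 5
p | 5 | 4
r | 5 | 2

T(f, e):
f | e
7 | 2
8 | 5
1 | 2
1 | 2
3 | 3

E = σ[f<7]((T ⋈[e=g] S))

σ filters on f, owned by the left side.
E' = (σ[f<7](T) ⋈[e=g] S)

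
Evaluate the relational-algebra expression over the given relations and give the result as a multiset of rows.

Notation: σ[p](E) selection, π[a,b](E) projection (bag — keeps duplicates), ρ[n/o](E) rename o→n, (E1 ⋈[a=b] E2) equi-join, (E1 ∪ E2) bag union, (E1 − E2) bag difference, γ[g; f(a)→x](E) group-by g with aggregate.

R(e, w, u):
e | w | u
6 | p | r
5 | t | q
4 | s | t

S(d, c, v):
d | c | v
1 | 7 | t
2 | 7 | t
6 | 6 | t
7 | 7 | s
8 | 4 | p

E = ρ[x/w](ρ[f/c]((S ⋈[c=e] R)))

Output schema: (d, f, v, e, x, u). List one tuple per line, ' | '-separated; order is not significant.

Per-node cardinality:
  S → 5
  R → 3
  (S ⋈[c=e] R) → 2
  ρ[f/c]((S ⋈[c=e] R)) → 2
  ρ[x/w](ρ[f/c]((S ⋈[c=e] R))) → 2

== RESULT ==
d | f | v | e | x | u
6 | 6 | t | 6 | p | r
8 | 4 | p | 4 | s | t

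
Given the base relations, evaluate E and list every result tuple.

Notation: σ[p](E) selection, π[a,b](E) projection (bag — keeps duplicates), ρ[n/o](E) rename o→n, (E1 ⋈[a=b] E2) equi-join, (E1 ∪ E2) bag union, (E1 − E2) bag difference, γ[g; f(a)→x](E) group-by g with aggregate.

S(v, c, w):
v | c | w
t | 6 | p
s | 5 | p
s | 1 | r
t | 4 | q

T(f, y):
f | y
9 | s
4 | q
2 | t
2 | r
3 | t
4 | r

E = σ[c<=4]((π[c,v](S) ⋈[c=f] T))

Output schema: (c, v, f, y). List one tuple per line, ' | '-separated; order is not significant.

Stepwise |·|:
  S → 4
  π[c,v](S) → 4
  T → 6
  (π[c,v](S) ⋈[c=f] T) → 2
  σ[c<=4]((π[c,v](S) ⋈[c=f] T)) → 2

== RESULT ==
c | v | f | y
4 | t | 4 | q
4 | t | 4 | r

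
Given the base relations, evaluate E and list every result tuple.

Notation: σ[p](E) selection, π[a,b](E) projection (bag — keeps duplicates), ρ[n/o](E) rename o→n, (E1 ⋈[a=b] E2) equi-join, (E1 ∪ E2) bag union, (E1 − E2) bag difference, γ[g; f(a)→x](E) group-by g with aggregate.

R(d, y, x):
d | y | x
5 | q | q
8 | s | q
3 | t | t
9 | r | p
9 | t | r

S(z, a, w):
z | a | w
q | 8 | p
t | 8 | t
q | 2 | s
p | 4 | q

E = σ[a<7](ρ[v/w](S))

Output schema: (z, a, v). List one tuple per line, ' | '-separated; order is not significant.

Subexpression sizes:
  S → 4
  ρ[v/w](S) → 4
  σ[a<7](ρ[v/w](S)) → 2

== RESULT ==
z | a | v
p | 4 | q
q | 2 | s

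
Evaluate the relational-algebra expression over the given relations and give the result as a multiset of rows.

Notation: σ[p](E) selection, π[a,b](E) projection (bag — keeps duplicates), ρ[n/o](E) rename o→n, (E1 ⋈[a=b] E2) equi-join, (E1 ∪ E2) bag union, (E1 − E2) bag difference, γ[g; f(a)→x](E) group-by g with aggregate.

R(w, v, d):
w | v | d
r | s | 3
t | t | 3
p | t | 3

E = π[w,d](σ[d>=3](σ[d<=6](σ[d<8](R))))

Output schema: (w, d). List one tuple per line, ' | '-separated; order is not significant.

Subexpression sizes:
  R → 3
  σ[d<8](R) → 3
  σ[d<=6](σ[d<8](R)) → 3
  σ[d>=3](σ[d<=6](σ[d<8](R))) → 3
  π[w,d](σ[d>=3](σ[d<=6](σ[d<8](R)))) → 3

== RESULT ==
w | d
p | 3
r | 3
t | 3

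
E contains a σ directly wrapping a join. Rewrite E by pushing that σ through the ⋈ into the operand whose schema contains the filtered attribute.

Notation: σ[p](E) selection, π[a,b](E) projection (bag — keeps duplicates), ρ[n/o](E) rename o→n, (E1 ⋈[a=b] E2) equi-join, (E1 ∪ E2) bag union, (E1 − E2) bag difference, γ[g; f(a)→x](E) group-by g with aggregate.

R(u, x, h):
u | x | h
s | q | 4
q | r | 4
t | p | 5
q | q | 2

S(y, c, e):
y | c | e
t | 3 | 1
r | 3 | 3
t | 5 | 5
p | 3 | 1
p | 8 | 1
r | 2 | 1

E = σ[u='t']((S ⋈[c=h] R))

σ filters on u, owned by the right side.
E' = (S ⋈[c=h] σ[u='t'](R))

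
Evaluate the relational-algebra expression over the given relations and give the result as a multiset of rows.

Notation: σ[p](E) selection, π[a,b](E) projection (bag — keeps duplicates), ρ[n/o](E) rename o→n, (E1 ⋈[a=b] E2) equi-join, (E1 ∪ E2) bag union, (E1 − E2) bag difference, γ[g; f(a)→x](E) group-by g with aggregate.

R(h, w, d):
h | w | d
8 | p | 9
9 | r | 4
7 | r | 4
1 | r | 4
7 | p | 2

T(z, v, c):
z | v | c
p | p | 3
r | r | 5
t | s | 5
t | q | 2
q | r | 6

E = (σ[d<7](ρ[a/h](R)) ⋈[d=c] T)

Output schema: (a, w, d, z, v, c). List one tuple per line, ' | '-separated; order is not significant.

Subexpression sizes:
  R → 5
  ρ[a/h](R) → 5
  σ[d<7](ρ[a/h](R)) → 4
  T → 5
  (σ[d<7](ρ[a/h](R)) ⋈[d=c] T) → 1

== RESULT ==
a | w | d | z | v | c
7 | p | 2 | t | q | 2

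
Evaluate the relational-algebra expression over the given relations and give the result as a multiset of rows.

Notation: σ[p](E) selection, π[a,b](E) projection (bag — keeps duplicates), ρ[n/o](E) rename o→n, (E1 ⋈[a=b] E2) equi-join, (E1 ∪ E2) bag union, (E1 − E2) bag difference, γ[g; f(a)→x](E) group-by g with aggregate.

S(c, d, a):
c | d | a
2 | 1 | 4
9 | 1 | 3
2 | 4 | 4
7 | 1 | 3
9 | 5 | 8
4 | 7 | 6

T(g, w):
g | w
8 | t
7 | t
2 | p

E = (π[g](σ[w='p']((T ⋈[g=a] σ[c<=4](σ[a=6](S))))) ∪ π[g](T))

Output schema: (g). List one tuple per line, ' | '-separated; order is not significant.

Per-node cardinality:
  T → 3
  S → 6
  σ[a=6](S) → 1
  σ[c<=4](σ[a=6](S)) → 1
  (T ⋈[g=a] σ[c<=4](σ[a=6](S))) → 0
  σ[w='p']((T ⋈[g=a] σ[c<=4](σ[a=6](S)))) → 0
  π[g](σ[w='p']((T ⋈[g=a] σ[c<=4](σ[a=6](S))))) → 0
  T → 3
  π[g](T) → 3
  (π[g](σ[w='p']((T ⋈[g=a] σ[c<=4](σ[a=6](S))))) ∪ π[g](T)) → 3

== RESULT ==
g
2
7
8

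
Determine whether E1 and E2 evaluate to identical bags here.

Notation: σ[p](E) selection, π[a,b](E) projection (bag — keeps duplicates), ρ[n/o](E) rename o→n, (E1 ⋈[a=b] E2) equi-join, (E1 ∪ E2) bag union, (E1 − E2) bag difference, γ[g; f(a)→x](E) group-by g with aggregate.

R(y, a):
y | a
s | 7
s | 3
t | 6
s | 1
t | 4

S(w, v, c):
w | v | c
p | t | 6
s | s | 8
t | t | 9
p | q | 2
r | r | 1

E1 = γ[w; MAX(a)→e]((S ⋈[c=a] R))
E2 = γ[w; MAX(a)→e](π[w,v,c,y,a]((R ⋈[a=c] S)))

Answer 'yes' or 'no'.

E1 per-node cardinality:
  S → 5
  R → 5
  (S ⋈[c=a] R) → 2
  γ[w; MAX(a)→e]((S ⋈[c=a] R)) → 2
E2 per-node cardinality:
  R → 5
  S → 5
  (R ⋈[a=c] S) → 2
  π[w,v,c,y,a]((R ⋈[a=c] S)) → 2
  γ[w; MAX(a)→e](π[w,v,c,y,a]((R ⋈[a=c] S))) → 2

E1 and E2 produce the same multiset:
w | e
p | 6
r | 1

yes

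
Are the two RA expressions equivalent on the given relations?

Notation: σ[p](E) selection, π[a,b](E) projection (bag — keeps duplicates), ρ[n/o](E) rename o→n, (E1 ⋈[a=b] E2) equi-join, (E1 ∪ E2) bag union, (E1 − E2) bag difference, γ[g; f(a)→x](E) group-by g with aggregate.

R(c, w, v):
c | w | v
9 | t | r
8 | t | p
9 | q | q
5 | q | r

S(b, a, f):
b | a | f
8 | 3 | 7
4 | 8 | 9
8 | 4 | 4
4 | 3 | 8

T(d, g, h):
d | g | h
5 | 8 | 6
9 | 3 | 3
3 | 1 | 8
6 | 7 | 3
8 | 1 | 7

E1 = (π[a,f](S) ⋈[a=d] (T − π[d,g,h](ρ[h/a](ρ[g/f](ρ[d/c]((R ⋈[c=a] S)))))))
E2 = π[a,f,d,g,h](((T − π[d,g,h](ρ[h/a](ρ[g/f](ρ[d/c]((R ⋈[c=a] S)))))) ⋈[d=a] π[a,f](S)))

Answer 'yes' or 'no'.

E1 per-node cardinality:
  S → 4
  π[a,f](S) → 4
  T → 5
  R → 4
  S → 4
  (R ⋈[c=a] S) → 1
  ρ[d/c]((R ⋈[c=a] S)) → 1
  ρ[g/f](ρ[d/c]((R ⋈[c=a] S))) → 1
  ρ[h/a](ρ[g/f](ρ[d/c]((R ⋈[c=a] S)))) → 1
  π[d,g,h](ρ[h/a](ρ[g/f](ρ[d/c]((R ⋈[c=a] S))))) → 1
  (T − π[d,g,h](ρ[h/a](ρ[g/f](ρ[d/c]((R ⋈[c=a] S)))))) → 5
  (π[a,f](S) ⋈[a=d] (T − π[d,g,h](ρ[h/a](ρ[g/f](ρ[d/c]((R ⋈[c=a] S))))))) → 3
E2 per-node cardinality:
  T → 5
  R → 4
  S → 4
  (R ⋈[c=a] S) → 1
  ρ[d/c]((R ⋈[c=a] S)) → 1
  ρ[g/f](ρ[d/c]((R ⋈[c=a] S))) → 1
  ρ[h/a](ρ[g/f](ρ[d/c]((R ⋈[c=a] S)))) → 1
  π[d,g,h](ρ[h/a](ρ[g/f](ρ[d/c]((R ⋈[c=a] S))))) → 1
  (T − π[d,g,h](ρ[h/a](ρ[g/f](ρ[d/c]((R ⋈[c=a] S)))))) → 5
  S → 4
  π[a,f](S) → 4
  ((T − π[d,g,h](ρ[h/a](ρ[g/f](ρ[d/c]((R ⋈[c=a] S)))))) ⋈[d=a] π[a,f](S)) → 3
  π[a,f,d,g,h](((T − π[d,g,h](ρ[h/a](ρ[g/f](ρ[d/c]((R ⋈[c=a] S)))))) ⋈[d=a] π[a,f](S))) → 3

E1 and E2 produce the same multiset:
a | f | d | g | h
3 | 7 | 3 | 1 | 8
3 | 8 | 3 | 1 | 8
8 | 9 | 8 | 1 | 7

yes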